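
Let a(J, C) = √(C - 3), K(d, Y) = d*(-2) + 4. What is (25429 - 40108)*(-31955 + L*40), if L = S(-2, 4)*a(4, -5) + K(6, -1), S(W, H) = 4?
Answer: 473764725 - 4697280*I*√2 ≈ 4.7376e+8 - 6.643e+6*I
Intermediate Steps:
K(d, Y) = 4 - 2*d (K(d, Y) = -2*d + 4 = 4 - 2*d)
a(J, C) = √(-3 + C)
L = -8 + 8*I*√2 (L = 4*√(-3 - 5) + (4 - 2*6) = 4*√(-8) + (4 - 12) = 4*(2*I*√2) - 8 = 8*I*√2 - 8 = -8 + 8*I*√2 ≈ -8.0 + 11.314*I)
(25429 - 40108)*(-31955 + L*40) = (25429 - 40108)*(-31955 + (-8 + 8*I*√2)*40) = -14679*(-31955 + (-320 + 320*I*√2)) = -14679*(-32275 + 320*I*√2) = 473764725 - 4697280*I*√2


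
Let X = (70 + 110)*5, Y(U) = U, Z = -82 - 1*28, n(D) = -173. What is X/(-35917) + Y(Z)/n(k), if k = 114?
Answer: 3795170/6213641 ≈ 0.61078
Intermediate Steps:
Z = -110 (Z = -82 - 28 = -110)
X = 900 (X = 180*5 = 900)
X/(-35917) + Y(Z)/n(k) = 900/(-35917) - 110/(-173) = 900*(-1/35917) - 110*(-1/173) = -900/35917 + 110/173 = 3795170/6213641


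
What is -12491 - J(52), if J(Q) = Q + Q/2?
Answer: -12569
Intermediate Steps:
J(Q) = 3*Q/2 (J(Q) = Q + Q*(1/2) = Q + Q/2 = 3*Q/2)
-12491 - J(52) = -12491 - 3*52/2 = -12491 - 1*78 = -12491 - 78 = -12569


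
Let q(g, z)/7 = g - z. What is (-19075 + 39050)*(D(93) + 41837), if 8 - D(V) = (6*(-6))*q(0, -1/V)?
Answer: 25913148025/31 ≈ 8.3591e+8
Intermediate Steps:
q(g, z) = -7*z + 7*g (q(g, z) = 7*(g - z) = -7*z + 7*g)
D(V) = 8 + 252/V (D(V) = 8 - 6*(-6)*(-(-7)/V + 7*0) = 8 - (-36)*(7/V + 0) = 8 - (-36)*7/V = 8 - (-252)/V = 8 + 252/V)
(-19075 + 39050)*(D(93) + 41837) = (-19075 + 39050)*((8 + 252/93) + 41837) = 19975*((8 + 252*(1/93)) + 41837) = 19975*((8 + 84/31) + 41837) = 19975*(332/31 + 41837) = 19975*(1297279/31) = 25913148025/31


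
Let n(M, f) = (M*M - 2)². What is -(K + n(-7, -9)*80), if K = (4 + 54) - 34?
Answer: -176744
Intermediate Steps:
n(M, f) = (-2 + M²)² (n(M, f) = (M² - 2)² = (-2 + M²)²)
K = 24 (K = 58 - 34 = 24)
-(K + n(-7, -9)*80) = -(24 + (-2 + (-7)²)²*80) = -(24 + (-2 + 49)²*80) = -(24 + 47²*80) = -(24 + 2209*80) = -(24 + 176720) = -1*176744 = -176744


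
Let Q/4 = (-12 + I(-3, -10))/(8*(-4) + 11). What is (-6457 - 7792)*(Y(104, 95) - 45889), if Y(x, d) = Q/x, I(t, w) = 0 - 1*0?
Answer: 59502356353/91 ≈ 6.5387e+8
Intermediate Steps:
I(t, w) = 0 (I(t, w) = 0 + 0 = 0)
Q = 16/7 (Q = 4*((-12 + 0)/(8*(-4) + 11)) = 4*(-12/(-32 + 11)) = 4*(-12/(-21)) = 4*(-12*(-1/21)) = 4*(4/7) = 16/7 ≈ 2.2857)
Y(x, d) = 16/(7*x)
(-6457 - 7792)*(Y(104, 95) - 45889) = (-6457 - 7792)*((16/7)/104 - 45889) = -14249*((16/7)*(1/104) - 45889) = -14249*(2/91 - 45889) = -14249*(-4175897/91) = 59502356353/91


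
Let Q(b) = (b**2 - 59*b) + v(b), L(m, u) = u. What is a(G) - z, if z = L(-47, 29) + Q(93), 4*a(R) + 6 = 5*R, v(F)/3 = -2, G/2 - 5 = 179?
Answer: -5453/2 ≈ -2726.5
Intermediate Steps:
G = 368 (G = 10 + 2*179 = 10 + 358 = 368)
v(F) = -6 (v(F) = 3*(-2) = -6)
a(R) = -3/2 + 5*R/4 (a(R) = -3/2 + (5*R)/4 = -3/2 + 5*R/4)
Q(b) = -6 + b**2 - 59*b (Q(b) = (b**2 - 59*b) - 6 = -6 + b**2 - 59*b)
z = 3185 (z = 29 + (-6 + 93**2 - 59*93) = 29 + (-6 + 8649 - 5487) = 29 + 3156 = 3185)
a(G) - z = (-3/2 + (5/4)*368) - 1*3185 = (-3/2 + 460) - 3185 = 917/2 - 3185 = -5453/2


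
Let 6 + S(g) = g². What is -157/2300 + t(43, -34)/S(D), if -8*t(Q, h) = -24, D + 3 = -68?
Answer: -156719/2316100 ≈ -0.067665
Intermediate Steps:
D = -71 (D = -3 - 68 = -71)
t(Q, h) = 3 (t(Q, h) = -⅛*(-24) = 3)
S(g) = -6 + g²
-157/2300 + t(43, -34)/S(D) = -157/2300 + 3/(-6 + (-71)²) = -157*1/2300 + 3/(-6 + 5041) = -157/2300 + 3/5035 = -156719/2316100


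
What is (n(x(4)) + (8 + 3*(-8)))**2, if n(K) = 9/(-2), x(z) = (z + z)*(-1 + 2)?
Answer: 1681/4 ≈ 420.25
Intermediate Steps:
x(z) = 2*z (x(z) = (2*z)*1 = 2*z)
n(K) = -9/2 (n(K) = -1/2*9 = -9/2)
(n(x(4)) + (8 + 3*(-8)))**2 = (-9/2 + (8 + 3*(-8)))**2 = (-9/2 + (8 - 24))**2 = (-9/2 - 16)**2 = (-41/2)**2 = 1681/4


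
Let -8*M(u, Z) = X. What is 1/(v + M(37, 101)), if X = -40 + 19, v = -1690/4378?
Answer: 17512/39209 ≈ 0.44663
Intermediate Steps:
v = -845/2189 (v = -1690*1/4378 = -845/2189 ≈ -0.38602)
X = -21
M(u, Z) = 21/8 (M(u, Z) = -1/8*(-21) = 21/8)
1/(v + M(37, 101)) = 1/(-845/2189 + 21/8) = 1/(39209/17512) = 17512/39209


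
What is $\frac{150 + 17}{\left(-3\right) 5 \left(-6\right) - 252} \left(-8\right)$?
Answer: $\frac{668}{81} \approx 8.2469$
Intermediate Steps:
$\frac{150 + 17}{\left(-3\right) 5 \left(-6\right) - 252} \left(-8\right) = \frac{167}{\left(-15\right) \left(-6\right) - 252} \left(-8\right) = \frac{167}{90 - 252} \left(-8\right) = \frac{167}{-162} \left(-8\right) = 167 \left(- \frac{1}{162}\right) \left(-8\right) = \left(- \frac{167}{162}\right) \left(-8\right) = \frac{668}{81}$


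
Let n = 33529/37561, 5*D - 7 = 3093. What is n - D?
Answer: -23254291/37561 ≈ -619.11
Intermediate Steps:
D = 620 (D = 7/5 + (⅕)*3093 = 7/5 + 3093/5 = 620)
n = 33529/37561 (n = 33529*(1/37561) = 33529/37561 ≈ 0.89265)
n - D = 33529/37561 - 1*620 = 33529/37561 - 620 = -23254291/37561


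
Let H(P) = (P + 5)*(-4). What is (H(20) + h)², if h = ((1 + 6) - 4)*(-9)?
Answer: 16129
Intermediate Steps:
H(P) = -20 - 4*P (H(P) = (5 + P)*(-4) = -20 - 4*P)
h = -27 (h = (7 - 4)*(-9) = 3*(-9) = -27)
(H(20) + h)² = ((-20 - 4*20) - 27)² = ((-20 - 80) - 27)² = (-100 - 27)² = (-127)² = 16129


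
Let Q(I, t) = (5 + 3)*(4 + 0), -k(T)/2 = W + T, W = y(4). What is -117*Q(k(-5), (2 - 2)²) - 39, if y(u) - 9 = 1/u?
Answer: -3783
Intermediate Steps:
y(u) = 9 + 1/u
W = 37/4 (W = 9 + 1/4 = 9 + ¼ = 37/4 ≈ 9.2500)
k(T) = -37/2 - 2*T (k(T) = -2*(37/4 + T) = -37/2 - 2*T)
Q(I, t) = 32 (Q(I, t) = 8*4 = 32)
-117*Q(k(-5), (2 - 2)²) - 39 = -117*32 - 39 = -3744 - 39 = -3783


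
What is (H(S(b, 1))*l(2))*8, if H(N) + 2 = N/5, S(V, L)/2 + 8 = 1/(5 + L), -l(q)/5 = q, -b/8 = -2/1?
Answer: 1232/3 ≈ 410.67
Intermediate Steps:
b = 16 (b = -(-16)/1 = -(-16) = -8*(-2) = 16)
l(q) = -5*q
S(V, L) = -16 + 2/(5 + L)
H(N) = -2 + N/5
(H(S(b, 1))*l(2))*8 = ((-2 + (2*(-39 - 8*1)/(5 + 1))/5)*(-5*2))*8 = ((-2 + (2*(-39 - 8)/6)/5)*(-10))*8 = ((-2 + (2*(⅙)*(-47))/5)*(-10))*8 = ((-2 + (⅕)*(-47/3))*(-10))*8 = ((-2 - 47/15)*(-10))*8 = -77/15*(-10)*8 = (154/3)*8 = 1232/3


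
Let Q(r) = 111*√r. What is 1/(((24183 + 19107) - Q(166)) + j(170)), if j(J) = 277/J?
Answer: 1251128090/54104264853529 + 3207900*√166/54104264853529 ≈ 2.3888e-5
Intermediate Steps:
1/(((24183 + 19107) - Q(166)) + j(170)) = 1/(((24183 + 19107) - 111*√166) + 277/170) = 1/((43290 - 111*√166) + 277*(1/170)) = 1/((43290 - 111*√166) + 277/170) = 1/(7359577/170 - 111*√166)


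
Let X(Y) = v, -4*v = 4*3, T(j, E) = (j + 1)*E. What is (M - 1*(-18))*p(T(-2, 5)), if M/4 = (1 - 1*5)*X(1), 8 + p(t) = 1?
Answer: -462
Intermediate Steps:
T(j, E) = E*(1 + j) (T(j, E) = (1 + j)*E = E*(1 + j))
p(t) = -7 (p(t) = -8 + 1 = -7)
v = -3 ≈ -3.0000
X(Y) = -3
M = 48 (M = 4*((1 - 1*5)*(-3)) = 4*((1 - 5)*(-3)) = 4*(-4*(-3)) = 4*12 = 48)
(M - 1*(-18))*p(T(-2, 5)) = (48 - 1*(-18))*(-7) = (48 + 18)*(-7) = 66*(-7) = -462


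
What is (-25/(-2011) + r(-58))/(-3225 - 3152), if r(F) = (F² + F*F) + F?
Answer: -13413395/12824147 ≈ -1.0459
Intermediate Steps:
r(F) = F + 2*F² (r(F) = (F² + F²) + F = 2*F² + F = F + 2*F²)
(-25/(-2011) + r(-58))/(-3225 - 3152) = (-25/(-2011) - 58*(1 + 2*(-58)))/(-3225 - 3152) = (-25*(-1/2011) - 58*(1 - 116))/(-6377) = (25/2011 - 58*(-115))*(-1/6377) = (25/2011 + 6670)*(-1/6377) = (13413395/2011)*(-1/6377) = -13413395/12824147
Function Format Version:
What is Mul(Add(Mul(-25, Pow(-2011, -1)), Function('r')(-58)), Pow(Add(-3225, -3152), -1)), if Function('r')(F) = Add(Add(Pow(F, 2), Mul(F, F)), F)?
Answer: Rational(-13413395, 12824147) ≈ -1.0459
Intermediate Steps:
Function('r')(F) = Add(F, Mul(2, Pow(F, 2))) (Function('r')(F) = Add(Add(Pow(F, 2), Pow(F, 2)), F) = Add(Mul(2, Pow(F, 2)), F) = Add(F, Mul(2, Pow(F, 2))))
Mul(Add(Mul(-25, Pow(-2011, -1)), Function('r')(-58)), Pow(Add(-3225, -3152), -1)) = Mul(Add(Mul(-25, Pow(-2011, -1)), Mul(-58, Add(1, Mul(2, -58)))), Pow(Add(-3225, -3152), -1)) = Mul(Add(Mul(-25, Rational(-1, 2011)), Mul(-58, Add(1, -116))), Pow(-6377, -1)) = Mul(Add(Rational(25, 2011), Mul(-58, -115)), Rational(-1, 6377)) = Mul(Add(Rational(25, 2011), 6670), Rational(-1, 6377)) = Mul(Rational(13413395, 2011), Rational(-1, 6377)) = Rational(-13413395, 12824147)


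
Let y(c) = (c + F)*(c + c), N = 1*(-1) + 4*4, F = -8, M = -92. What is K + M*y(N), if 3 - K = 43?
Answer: -19360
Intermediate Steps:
K = -40 (K = 3 - 1*43 = 3 - 43 = -40)
N = 15 (N = -1 + 16 = 15)
y(c) = 2*c*(-8 + c) (y(c) = (c - 8)*(c + c) = (-8 + c)*(2*c) = 2*c*(-8 + c))
K + M*y(N) = -40 - 184*15*(-8 + 15) = -40 - 184*15*7 = -40 - 92*210 = -40 - 19320 = -19360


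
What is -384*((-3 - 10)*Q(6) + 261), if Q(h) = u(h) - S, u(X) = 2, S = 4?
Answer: -110208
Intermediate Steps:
Q(h) = -2 (Q(h) = 2 - 1*4 = 2 - 4 = -2)
-384*((-3 - 10)*Q(6) + 261) = -384*((-3 - 10)*(-2) + 261) = -384*(-13*(-2) + 261) = -384*(26 + 261) = -384*287 = -110208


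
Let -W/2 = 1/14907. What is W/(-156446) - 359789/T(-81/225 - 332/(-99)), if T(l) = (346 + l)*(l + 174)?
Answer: -135260007216119581676/23221823051758581939 ≈ -5.8247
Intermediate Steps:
W = -2/14907 ≈ -0.00013417
T(l) = (174 + l)*(346 + l) (T(l) = (346 + l)*(174 + l) = (174 + l)*(346 + l))
W/(-156446) - 359789/T(-81/225 - 332/(-99)) = -2/14907/(-156446) - 359789/(60204 + (-81/225 - 332/(-99))² + 520*(-81/225 - 332/(-99))) = -2/14907*(-1/156446) - 359789/(60204 + (-81*1/225 - 332*(-1/99))² + 520*(-81*1/225 - 332*(-1/99))) = 1/1166070261 - 359789/(60204 + (-9/25 + 332/99)² + 520*(-9/25 + 332/99)) = 1/1166070261 - 359789/(60204 + (7409/2475)² + 520*(7409/2475)) = 1/1166070261 - 359789/(60204 + 54893281/6125625 + 770536/495) = 1/1166070261 - 359789/378377403781/6125625 = 1/1166070261 - 359789*6125625/378377403781 = 1/1166070261 - 2203932493125/378377403781 = -135260007216119581676/23221823051758581939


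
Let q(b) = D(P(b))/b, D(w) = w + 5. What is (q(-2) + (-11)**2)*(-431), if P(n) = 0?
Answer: -102147/2 ≈ -51074.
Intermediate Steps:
D(w) = 5 + w
q(b) = 5/b (q(b) = (5 + 0)/b = 5/b)
(q(-2) + (-11)**2)*(-431) = (5/(-2) + (-11)**2)*(-431) = (5*(-1/2) + 121)*(-431) = (-5/2 + 121)*(-431) = (237/2)*(-431) = -102147/2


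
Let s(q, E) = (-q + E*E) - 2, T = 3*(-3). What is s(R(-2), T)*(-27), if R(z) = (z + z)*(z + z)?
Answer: -1701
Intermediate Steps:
R(z) = 4*z² (R(z) = (2*z)*(2*z) = 4*z²)
T = -9
s(q, E) = -2 + E² - q (s(q, E) = (-q + E²) - 2 = (E² - q) - 2 = -2 + E² - q)
s(R(-2), T)*(-27) = (-2 + (-9)² - 4*(-2)²)*(-27) = (-2 + 81 - 4*4)*(-27) = (-2 + 81 - 1*16)*(-27) = (-2 + 81 - 16)*(-27) = 63*(-27) = -1701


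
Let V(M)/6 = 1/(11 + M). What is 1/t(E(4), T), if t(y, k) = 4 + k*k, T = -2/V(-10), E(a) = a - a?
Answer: 9/37 ≈ 0.24324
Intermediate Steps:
E(a) = 0
V(M) = 6/(11 + M)
T = -⅓ (T = -2/(6/(11 - 10)) = -2/(6/1) = -2/(6*1) = -2/6 = -2*⅙ = -⅓ ≈ -0.33333)
t(y, k) = 4 + k²
1/t(E(4), T) = 1/(4 + (-⅓)²) = 1/(4 + ⅑) = 1/(37/9) = 9/37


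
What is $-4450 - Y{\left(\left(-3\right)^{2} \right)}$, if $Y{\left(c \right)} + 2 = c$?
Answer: $-4457$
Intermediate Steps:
$Y{\left(c \right)} = -2 + c$
$-4450 - Y{\left(\left(-3\right)^{2} \right)} = -4450 - \left(-2 + \left(-3\right)^{2}\right) = -4450 - \left(-2 + 9\right) = -4450 - 7 = -4457$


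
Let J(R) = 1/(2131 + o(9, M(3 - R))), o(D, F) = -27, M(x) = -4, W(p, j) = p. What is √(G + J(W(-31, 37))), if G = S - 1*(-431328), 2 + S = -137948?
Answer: 3*√36075845182/1052 ≈ 541.64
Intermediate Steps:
S = -137950 (S = -2 - 137948 = -137950)
J(R) = 1/2104 (J(R) = 1/(2131 - 27) = 1/2104)
G = 293378 (G = -137950 - 1*(-431328) = -137950 + 431328 = 293378)
√(G + J(W(-31, 37))) = √(293378 + 1/2104) = √(617267313/2104) = 3*√36075845182/1052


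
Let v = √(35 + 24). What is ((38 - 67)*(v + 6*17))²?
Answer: 8799383 + 171564*√59 ≈ 1.0117e+7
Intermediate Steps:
v = √59 ≈ 7.6811
((38 - 67)*(v + 6*17))² = ((38 - 67)*(√59 + 6*17))² = (-29*(√59 + 102))² = (-29*(102 + √59))² = (-2958 - 29*√59)²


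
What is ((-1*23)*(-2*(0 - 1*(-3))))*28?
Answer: 3864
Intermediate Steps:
((-1*23)*(-2*(0 - 1*(-3))))*28 = -(-46)*(0 + 3)*28 = -(-46)*3*28 = -23*(-6)*28 = 138*28 = 3864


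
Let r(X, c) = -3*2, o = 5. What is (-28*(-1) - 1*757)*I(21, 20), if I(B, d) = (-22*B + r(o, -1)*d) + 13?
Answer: 414801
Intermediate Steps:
r(X, c) = -6
I(B, d) = 13 - 22*B - 6*d (I(B, d) = (-22*B - 6*d) + 13 = 13 - 22*B - 6*d)
(-28*(-1) - 1*757)*I(21, 20) = (-28*(-1) - 1*757)*(13 - 22*21 - 6*20) = (28 - 757)*(13 - 462 - 120) = -729*(-569) = 414801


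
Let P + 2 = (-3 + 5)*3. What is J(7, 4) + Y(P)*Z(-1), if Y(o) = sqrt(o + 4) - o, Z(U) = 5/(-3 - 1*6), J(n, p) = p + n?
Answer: 119/9 - 10*sqrt(2)/9 ≈ 11.651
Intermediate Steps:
P = 4 (P = -2 + (-3 + 5)*3 = -2 + 2*3 = -2 + 6 = 4)
J(n, p) = n + p
Z(U) = -5/9 (Z(U) = 5/(-3 - 6) = 5/(-9) = 5*(-1/9) = -5/9)
Y(o) = sqrt(4 + o) - o
J(7, 4) + Y(P)*Z(-1) = (7 + 4) + (sqrt(4 + 4) - 1*4)*(-5/9) = 11 + (sqrt(8) - 4)*(-5/9) = 11 + (2*sqrt(2) - 4)*(-5/9) = 11 + (-4 + 2*sqrt(2))*(-5/9) = 11 + (20/9 - 10*sqrt(2)/9) = 119/9 - 10*sqrt(2)/9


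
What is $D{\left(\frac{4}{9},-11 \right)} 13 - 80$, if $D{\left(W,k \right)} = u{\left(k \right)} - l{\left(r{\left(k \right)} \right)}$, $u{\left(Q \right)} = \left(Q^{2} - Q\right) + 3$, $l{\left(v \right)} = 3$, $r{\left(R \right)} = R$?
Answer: $1636$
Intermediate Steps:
$u{\left(Q \right)} = 3 + Q^{2} - Q$
$D{\left(W,k \right)} = k^{2} - k$ ($D{\left(W,k \right)} = \left(3 + k^{2} - k\right) - 3 = k^{2} - k$)
$D{\left(\frac{4}{9},-11 \right)} 13 - 80 = - 11 \left(-1 - 11\right) 13 - 80 = \left(-11\right) \left(-12\right) 13 - 80 = 132 \cdot 13 - 80 = 1716 - 80 = 1636$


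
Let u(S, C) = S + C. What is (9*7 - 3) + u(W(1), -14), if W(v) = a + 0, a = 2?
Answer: 48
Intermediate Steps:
W(v) = 2 (W(v) = 2 + 0 = 2)
u(S, C) = C + S
(9*7 - 3) + u(W(1), -14) = (9*7 - 3) + (-14 + 2) = (63 - 3) - 12 = 60 - 12 = 48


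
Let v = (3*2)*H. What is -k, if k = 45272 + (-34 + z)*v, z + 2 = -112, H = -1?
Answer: -46160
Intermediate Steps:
z = -114 (z = -2 - 112 = -114)
v = -6 (v = (3*2)*(-1) = 6*(-1) = -6)
k = 46160 (k = 45272 + (-34 - 114)*(-6) = 45272 - 148*(-6) = 45272 + 888 = 46160)
-k = -1*46160 = -46160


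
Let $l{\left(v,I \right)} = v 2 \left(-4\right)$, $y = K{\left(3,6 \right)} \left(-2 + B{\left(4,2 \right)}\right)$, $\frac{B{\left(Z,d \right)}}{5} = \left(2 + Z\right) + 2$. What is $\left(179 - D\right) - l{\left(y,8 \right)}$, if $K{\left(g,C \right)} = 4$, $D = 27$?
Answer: $1368$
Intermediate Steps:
$B{\left(Z,d \right)} = 20 + 5 Z$ ($B{\left(Z,d \right)} = 5 \left(\left(2 + Z\right) + 2\right) = 5 \left(4 + Z\right) = 20 + 5 Z$)
$y = 152$ ($y = 4 \left(-2 + \left(20 + 5 \cdot 4\right)\right) = 4 \left(-2 + \left(20 + 20\right)\right) = 4 \left(-2 + 40\right) = 4 \cdot 38 = 152$)
$l{\left(v,I \right)} = - 8 v$ ($l{\left(v,I \right)} = 2 v \left(-4\right) = - 8 v$)
$\left(179 - D\right) - l{\left(y,8 \right)} = \left(179 - 27\right) - \left(-8\right) 152 = \left(179 - 27\right) - -1216 = 152 + 1216 = 1368$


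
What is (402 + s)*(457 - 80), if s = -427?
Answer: -9425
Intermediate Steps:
(402 + s)*(457 - 80) = (402 - 427)*(457 - 80) = -25*377 = -9425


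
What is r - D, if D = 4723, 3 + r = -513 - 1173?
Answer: -6412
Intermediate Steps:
r = -1689 (r = -3 + (-513 - 1173) = -3 - 1686 = -1689)
r - D = -1689 - 1*4723 = -1689 - 4723 = -6412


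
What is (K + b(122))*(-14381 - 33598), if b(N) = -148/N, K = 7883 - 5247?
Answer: -7711280838/61 ≈ -1.2641e+8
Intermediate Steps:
K = 2636
(K + b(122))*(-14381 - 33598) = (2636 - 148/122)*(-14381 - 33598) = (2636 - 148*1/122)*(-47979) = (2636 - 74/61)*(-47979) = (160722/61)*(-47979) = -7711280838/61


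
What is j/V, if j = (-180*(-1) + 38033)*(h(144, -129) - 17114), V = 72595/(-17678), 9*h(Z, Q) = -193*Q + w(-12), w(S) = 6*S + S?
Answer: 9698575796798/72595 ≈ 1.3360e+8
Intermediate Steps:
w(S) = 7*S
h(Z, Q) = -28/3 - 193*Q/9 (h(Z, Q) = (-193*Q + 7*(-12))/9 = (-193*Q - 84)/9 = (-84 - 193*Q)/9 = -28/3 - 193*Q/9)
V = -72595/17678 (V = 72595*(-1/17678) = -72595/17678 ≈ -4.1065)
j = -548624041 (j = (-180*(-1) + 38033)*((-28/3 - 193/9*(-129)) - 17114) = (180 + 38033)*((-28/3 + 8299/3) - 17114) = 38213*(2757 - 17114) = 38213*(-14357) = -548624041)
j/V = -548624041/(-72595/17678) = -548624041*(-17678/72595) = 9698575796798/72595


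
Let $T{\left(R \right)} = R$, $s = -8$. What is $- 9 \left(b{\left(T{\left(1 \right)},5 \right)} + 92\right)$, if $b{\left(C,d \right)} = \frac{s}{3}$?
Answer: $-804$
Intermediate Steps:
$b{\left(C,d \right)} = - \frac{8}{3}$
$- 9 \left(b{\left(T{\left(1 \right)},5 \right)} + 92\right) = - 9 \left(- \frac{8}{3} + 92\right) = \left(-9\right) \frac{268}{3} = -804$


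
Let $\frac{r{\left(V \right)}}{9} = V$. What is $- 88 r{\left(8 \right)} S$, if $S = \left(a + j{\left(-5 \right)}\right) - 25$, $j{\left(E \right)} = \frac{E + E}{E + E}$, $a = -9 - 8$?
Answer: $259776$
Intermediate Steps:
$r{\left(V \right)} = 9 V$
$a = -17$
$j{\left(E \right)} = 1$ ($j{\left(E \right)} = \frac{2 E}{2 E} = 2 E \frac{1}{2 E} = 1$)
$S = -41$ ($S = \left(-17 + 1\right) - 25 = -16 - 25 = -41$)
$- 88 r{\left(8 \right)} S = - 88 \cdot 9 \cdot 8 \left(-41\right) = \left(-88\right) 72 \left(-41\right) = \left(-6336\right) \left(-41\right) = 259776$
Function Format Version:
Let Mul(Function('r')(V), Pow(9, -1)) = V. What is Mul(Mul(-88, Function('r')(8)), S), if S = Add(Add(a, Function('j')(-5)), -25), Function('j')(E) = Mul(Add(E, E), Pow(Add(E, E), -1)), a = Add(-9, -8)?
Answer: 259776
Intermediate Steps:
Function('r')(V) = Mul(9, V)
a = -17
Function('j')(E) = 1 (Function('j')(E) = Mul(Mul(2, E), Pow(Mul(2, E), -1)) = Mul(Mul(2, E), Mul(Rational(1, 2), Pow(E, -1))) = 1)
S = -41 (S = Add(Add(-17, 1), -25) = Add(-16, -25) = -41)
Mul(Mul(-88, Function('r')(8)), S) = Mul(Mul(-88, Mul(9, 8)), -41) = Mul(Mul(-88, 72), -41) = Mul(-6336, -41) = 259776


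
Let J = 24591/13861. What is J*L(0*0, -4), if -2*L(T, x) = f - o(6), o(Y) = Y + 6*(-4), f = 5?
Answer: -565593/27722 ≈ -20.402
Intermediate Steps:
o(Y) = -24 + Y (o(Y) = Y - 24 = -24 + Y)
L(T, x) = -23/2 (L(T, x) = -(5 - (-24 + 6))/2 = -(5 - 1*(-18))/2 = -(5 + 18)/2 = -½*23 = -23/2)
J = 24591/13861 (J = 24591*(1/13861) = 24591/13861 ≈ 1.7741)
J*L(0*0, -4) = (24591/13861)*(-23/2) = -565593/27722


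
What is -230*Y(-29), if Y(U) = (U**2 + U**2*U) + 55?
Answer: 5403390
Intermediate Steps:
Y(U) = 55 + U**2 + U**3 (Y(U) = (U**2 + U**3) + 55 = 55 + U**2 + U**3)
-230*Y(-29) = -230*(55 + (-29)**2 + (-29)**3) = -230*(55 + 841 - 24389) = -230*(-23493) = 5403390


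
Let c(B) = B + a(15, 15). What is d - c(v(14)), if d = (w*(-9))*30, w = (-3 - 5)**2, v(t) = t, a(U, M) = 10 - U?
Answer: -17289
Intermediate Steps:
c(B) = -5 + B (c(B) = B + (10 - 1*15) = B + (10 - 15) = B - 5 = -5 + B)
w = 64 (w = (-8)**2 = 64)
d = -17280 (d = (64*(-9))*30 = -576*30 = -17280)
d - c(v(14)) = -17280 - (-5 + 14) = -17280 - 1*9 = -17280 - 9 = -17289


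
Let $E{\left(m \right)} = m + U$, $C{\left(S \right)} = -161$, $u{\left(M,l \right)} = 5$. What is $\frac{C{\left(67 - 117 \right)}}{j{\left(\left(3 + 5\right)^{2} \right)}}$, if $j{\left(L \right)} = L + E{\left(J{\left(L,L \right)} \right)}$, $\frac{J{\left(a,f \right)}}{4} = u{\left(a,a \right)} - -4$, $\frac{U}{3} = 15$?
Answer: $- \frac{161}{145} \approx -1.1103$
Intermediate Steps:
$U = 45$ ($U = 3 \cdot 15 = 45$)
$J{\left(a,f \right)} = 36$ ($J{\left(a,f \right)} = 4 \left(5 - -4\right) = 4 \left(5 + 4\right) = 4 \cdot 9 = 36$)
$E{\left(m \right)} = 45 + m$ ($E{\left(m \right)} = m + 45 = 45 + m$)
$j{\left(L \right)} = 81 + L$ ($j{\left(L \right)} = L + \left(45 + 36\right) = L + 81 = 81 + L$)
$\frac{C{\left(67 - 117 \right)}}{j{\left(\left(3 + 5\right)^{2} \right)}} = - \frac{161}{81 + \left(3 + 5\right)^{2}} = - \frac{161}{81 + 8^{2}} = - \frac{161}{81 + 64} = - \frac{161}{145}$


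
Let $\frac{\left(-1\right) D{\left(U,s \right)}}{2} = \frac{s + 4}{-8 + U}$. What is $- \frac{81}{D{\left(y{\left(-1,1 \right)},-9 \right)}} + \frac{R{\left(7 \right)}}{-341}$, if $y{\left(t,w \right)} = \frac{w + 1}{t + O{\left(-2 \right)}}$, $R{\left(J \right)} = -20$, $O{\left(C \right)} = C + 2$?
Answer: $\frac{27641}{341} \approx 81.059$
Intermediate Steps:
$O{\left(C \right)} = 2 + C$
$y{\left(t,w \right)} = \frac{1 + w}{t}$ ($y{\left(t,w \right)} = \frac{w + 1}{t + \left(2 - 2\right)} = \frac{1 + w}{t + 0} = \frac{1 + w}{t}$)
$D{\left(U,s \right)} = - \frac{2 \left(4 + s\right)}{-8 + U}$ ($D{\left(U,s \right)} = - 2 \frac{s + 4}{-8 + U} = - 2 \frac{4 + s}{-8 + U} = - \frac{2 \left(4 + s\right)}{-8 + U}$)
$- \frac{81}{D{\left(y{\left(-1,1 \right)},-9 \right)}} + \frac{R{\left(7 \right)}}{-341} = - \frac{81}{2 \frac{1}{-8 + \frac{1 + 1}{-1}} \left(-4 - -9\right)} - \frac{20}{-341} = - \frac{81}{2 \frac{1}{-8 - 2} \left(-4 + 9\right)} - - \frac{20}{341} = - \frac{81}{2 \frac{1}{-8 - 2} \cdot 5} + \frac{20}{341} = - \frac{81}{2 \frac{1}{-10} \cdot 5} + \frac{20}{341} = - \frac{81}{2 \left(- \frac{1}{10}\right) 5} + \frac{20}{341} = - \frac{81}{-1} + \frac{20}{341} = \left(-81\right) \left(-1\right) + \frac{20}{341} = 81 + \frac{20}{341} = \frac{27641}{341}$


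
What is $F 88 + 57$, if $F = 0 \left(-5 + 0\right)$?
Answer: $57$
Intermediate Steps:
$F = 0$ ($F = 0 \left(-5\right) = 0$)
$F 88 + 57 = 0 \cdot 88 + 57 = 0 + 57 = 57$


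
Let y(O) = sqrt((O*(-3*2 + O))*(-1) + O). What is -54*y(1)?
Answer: -54*sqrt(6) ≈ -132.27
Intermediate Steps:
y(O) = sqrt(O - O*(-6 + O)) (y(O) = sqrt((O*(-6 + O))*(-1) + O) = sqrt(-O*(-6 + O) + O) = sqrt(O - O*(-6 + O)))
-54*y(1) = -54*sqrt(7 - 1*1) = -54*sqrt(7 - 1) = -54*sqrt(6)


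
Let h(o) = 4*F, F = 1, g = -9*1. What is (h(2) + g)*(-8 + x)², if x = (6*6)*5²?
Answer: -3978320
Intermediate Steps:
g = -9
h(o) = 4 (h(o) = 4*1 = 4)
x = 900 (x = 36*25 = 900)
(h(2) + g)*(-8 + x)² = (4 - 9)*(-8 + 900)² = -5*892² = -5*795664 = -3978320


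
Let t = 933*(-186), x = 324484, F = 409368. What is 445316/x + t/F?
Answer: 5249492329/5534723588 ≈ 0.94847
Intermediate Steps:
t = -173538
445316/x + t/F = 445316/324484 - 173538/409368 = 445316*(1/324484) - 173538*1/409368 = 111329/81121 - 28923/68228 = 5249492329/5534723588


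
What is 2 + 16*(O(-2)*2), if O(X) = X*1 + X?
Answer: -126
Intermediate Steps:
O(X) = 2*X (O(X) = X + X = 2*X)
2 + 16*(O(-2)*2) = 2 + 16*((2*(-2))*2) = 2 + 16*(-4*2) = 2 + 16*(-8) = 2 - 128 = -126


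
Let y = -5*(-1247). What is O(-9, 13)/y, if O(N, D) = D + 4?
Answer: 17/6235 ≈ 0.0027265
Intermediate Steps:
O(N, D) = 4 + D
y = 6235
O(-9, 13)/y = (4 + 13)/6235 = 17*(1/6235) = 17/6235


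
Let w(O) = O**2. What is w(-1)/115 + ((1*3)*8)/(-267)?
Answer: -831/10235 ≈ -0.081192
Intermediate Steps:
w(-1)/115 + ((1*3)*8)/(-267) = (-1)**2/115 + ((1*3)*8)/(-267) = 1*(1/115) + (3*8)*(-1/267) = 1/115 + 24*(-1/267) = 1/115 - 8/89 = -831/10235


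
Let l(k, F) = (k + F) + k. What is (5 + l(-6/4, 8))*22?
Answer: 220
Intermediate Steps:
l(k, F) = F + 2*k (l(k, F) = (F + k) + k = F + 2*k)
(5 + l(-6/4, 8))*22 = (5 + (8 + 2*(-6/4)))*22 = (5 + (8 + 2*(-6*¼)))*22 = (5 + (8 + 2*(-3/2)))*22 = (5 + (8 - 3))*22 = (5 + 5)*22 = 10*22 = 220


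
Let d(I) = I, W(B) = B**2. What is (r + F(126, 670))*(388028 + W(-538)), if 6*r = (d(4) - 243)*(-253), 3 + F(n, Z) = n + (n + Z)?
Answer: 7450046672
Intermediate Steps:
F(n, Z) = -3 + Z + 2*n (F(n, Z) = -3 + (n + (n + Z)) = -3 + (n + (Z + n)) = -3 + (Z + 2*n) = -3 + Z + 2*n)
r = 60467/6 (r = ((4 - 243)*(-253))/6 = (-239*(-253))/6 = (1/6)*60467 = 60467/6 ≈ 10078.)
(r + F(126, 670))*(388028 + W(-538)) = (60467/6 + (-3 + 670 + 2*126))*(388028 + (-538)**2) = (60467/6 + (-3 + 670 + 252))*(388028 + 289444) = (60467/6 + 919)*677472 = (65981/6)*677472 = 7450046672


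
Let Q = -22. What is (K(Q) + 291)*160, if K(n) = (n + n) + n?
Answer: 36000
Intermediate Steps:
K(n) = 3*n (K(n) = 2*n + n = 3*n)
(K(Q) + 291)*160 = (3*(-22) + 291)*160 = (-66 + 291)*160 = 225*160 = 36000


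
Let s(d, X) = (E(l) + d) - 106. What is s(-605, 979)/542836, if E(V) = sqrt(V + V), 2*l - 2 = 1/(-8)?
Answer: -711/542836 + sqrt(30)/2171344 ≈ -0.0013073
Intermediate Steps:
l = 15/16 (l = 1 + (1/2)/(-8) = 1 + (1/2)*(-1/8) = 1 - 1/16 = 15/16 ≈ 0.93750)
E(V) = sqrt(2)*sqrt(V) (E(V) = sqrt(2*V) = sqrt(2)*sqrt(V))
s(d, X) = -106 + d + sqrt(30)/4 (s(d, X) = (sqrt(2)*sqrt(15/16) + d) - 106 = (sqrt(2)*(sqrt(15)/4) + d) - 106 = (sqrt(30)/4 + d) - 106 = (d + sqrt(30)/4) - 106 = -106 + d + sqrt(30)/4)
s(-605, 979)/542836 = (-106 - 605 + sqrt(30)/4)/542836 = (-711 + sqrt(30)/4)*(1/542836) = -711/542836 + sqrt(30)/2171344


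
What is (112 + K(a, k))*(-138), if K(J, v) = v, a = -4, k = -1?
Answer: -15318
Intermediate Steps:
(112 + K(a, k))*(-138) = (112 - 1)*(-138) = 111*(-138) = -15318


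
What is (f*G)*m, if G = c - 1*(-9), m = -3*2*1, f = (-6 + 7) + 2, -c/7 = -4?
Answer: -666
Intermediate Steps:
c = 28 (c = -7*(-4) = 28)
f = 3 (f = 1 + 2 = 3)
m = -6 (m = -6*1 = -6)
G = 37 (G = 28 - 1*(-9) = 28 + 9 = 37)
(f*G)*m = (3*37)*(-6) = 111*(-6) = -666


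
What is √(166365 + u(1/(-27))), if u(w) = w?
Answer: √13475562/9 ≈ 407.88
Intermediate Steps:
√(166365 + u(1/(-27))) = √(166365 + 1/(-27)) = √(166365 - 1/27) = √(4491854/27) = √13475562/9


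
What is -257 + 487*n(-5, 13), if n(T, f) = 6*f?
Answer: 37729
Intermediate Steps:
-257 + 487*n(-5, 13) = -257 + 487*(6*13) = -257 + 487*78 = -257 + 37986 = 37729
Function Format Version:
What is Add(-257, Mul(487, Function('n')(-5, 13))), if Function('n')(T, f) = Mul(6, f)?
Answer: 37729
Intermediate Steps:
Add(-257, Mul(487, Function('n')(-5, 13))) = Add(-257, Mul(487, Mul(6, 13))) = Add(-257, Mul(487, 78)) = Add(-257, 37986) = 37729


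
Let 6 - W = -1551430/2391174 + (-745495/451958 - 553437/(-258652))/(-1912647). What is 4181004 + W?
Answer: 16934300611833584856053429587/4050288801974563655364 ≈ 4.1810e+6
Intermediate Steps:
W = 26929622726314721924131/4050288801974563655364 (W = 6 - (-1551430/2391174 + (-745495/451958 - 553437/(-258652))/(-1912647)) = 6 - (-1551430*1/2391174 + (-745495*1/451958 - 553437*(-1/258652))*(-1/1912647)) = 6 - (-775715/1195587 + (-745495/451958 + 553437/258652)*(-1/1912647)) = 6 - (-775715/1195587 + (28653253453/58449920308)*(-1/1912647)) = 6 - (-775715/1195587 - 2604841223/10163096793394116) = 6 - 1*(-2627889914467339991947/4050288801974563655364) = 6 + 2627889914467339991947/4050288801974563655364 = 26929622726314721924131/4050288801974563655364 ≈ 6.6488)
4181004 + W = 4181004 + 26929622726314721924131/4050288801974563655364 = 16934300611833584856053429587/4050288801974563655364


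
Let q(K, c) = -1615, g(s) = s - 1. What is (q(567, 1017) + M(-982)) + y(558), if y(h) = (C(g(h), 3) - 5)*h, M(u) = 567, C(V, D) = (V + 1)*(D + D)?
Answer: 1864346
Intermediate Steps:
g(s) = -1 + s
C(V, D) = 2*D*(1 + V) (C(V, D) = (1 + V)*(2*D) = 2*D*(1 + V))
y(h) = h*(-5 + 6*h) (y(h) = (2*3*(1 + (-1 + h)) - 5)*h = (2*3*h - 5)*h = (6*h - 5)*h = (-5 + 6*h)*h = h*(-5 + 6*h))
(q(567, 1017) + M(-982)) + y(558) = (-1615 + 567) + 558*(-5 + 6*558) = -1048 + 558*(-5 + 3348) = -1048 + 558*3343 = -1048 + 1865394 = 1864346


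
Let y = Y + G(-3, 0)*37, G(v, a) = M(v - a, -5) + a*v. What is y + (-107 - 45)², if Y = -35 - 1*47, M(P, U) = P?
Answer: 22911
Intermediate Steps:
Y = -82 (Y = -35 - 47 = -82)
G(v, a) = v - a + a*v (G(v, a) = (v - a) + a*v = v - a + a*v)
y = -193 (y = -82 + (-3 - 1*0 + 0*(-3))*37 = -82 + (-3 + 0 + 0)*37 = -82 - 3*37 = -82 - 111 = -193)
y + (-107 - 45)² = -193 + (-107 - 45)² = -193 + (-152)² = -193 + 23104 = 22911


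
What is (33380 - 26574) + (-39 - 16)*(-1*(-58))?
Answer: 3616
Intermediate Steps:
(33380 - 26574) + (-39 - 16)*(-1*(-58)) = 6806 - 55*58 = 6806 - 3190 = 3616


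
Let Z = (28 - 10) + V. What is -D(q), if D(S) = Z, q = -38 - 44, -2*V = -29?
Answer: -65/2 ≈ -32.500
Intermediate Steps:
V = 29/2 (V = -½*(-29) = 29/2 ≈ 14.500)
q = -82
Z = 65/2 (Z = (28 - 10) + 29/2 = 18 + 29/2 = 65/2 ≈ 32.500)
D(S) = 65/2
-D(q) = -1*65/2 = -65/2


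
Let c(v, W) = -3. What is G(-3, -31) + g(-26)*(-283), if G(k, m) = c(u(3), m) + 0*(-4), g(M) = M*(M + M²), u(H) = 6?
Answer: 4782697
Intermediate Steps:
G(k, m) = -3 (G(k, m) = -3 + 0*(-4) = -3 + 0 = -3)
G(-3, -31) + g(-26)*(-283) = -3 + ((-26)²*(1 - 26))*(-283) = -3 + (676*(-25))*(-283) = -3 - 16900*(-283) = -3 + 4782700 = 4782697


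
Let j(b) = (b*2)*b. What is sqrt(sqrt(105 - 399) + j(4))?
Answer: sqrt(32 + 7*I*sqrt(6)) ≈ 5.844 + 1.467*I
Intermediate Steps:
j(b) = 2*b**2 (j(b) = (2*b)*b = 2*b**2)
sqrt(sqrt(105 - 399) + j(4)) = sqrt(sqrt(105 - 399) + 2*4**2) = sqrt(sqrt(-294) + 2*16) = sqrt(7*I*sqrt(6) + 32) = sqrt(32 + 7*I*sqrt(6))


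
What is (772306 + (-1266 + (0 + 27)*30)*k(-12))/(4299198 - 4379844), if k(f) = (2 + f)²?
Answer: -363353/40323 ≈ -9.0111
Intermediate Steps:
(772306 + (-1266 + (0 + 27)*30)*k(-12))/(4299198 - 4379844) = (772306 + (-1266 + (0 + 27)*30)*(2 - 12)²)/(4299198 - 4379844) = (772306 + (-1266 + 27*30)*(-10)²)/(-80646) = (772306 + (-1266 + 810)*100)*(-1/80646) = (772306 - 456*100)*(-1/80646) = (772306 - 45600)*(-1/80646) = 726706*(-1/80646) = -363353/40323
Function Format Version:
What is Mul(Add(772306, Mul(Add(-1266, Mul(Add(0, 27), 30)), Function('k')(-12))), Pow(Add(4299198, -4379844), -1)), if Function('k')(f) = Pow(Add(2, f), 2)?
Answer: Rational(-363353, 40323) ≈ -9.0111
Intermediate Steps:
Mul(Add(772306, Mul(Add(-1266, Mul(Add(0, 27), 30)), Function('k')(-12))), Pow(Add(4299198, -4379844), -1)) = Mul(Add(772306, Mul(Add(-1266, Mul(Add(0, 27), 30)), Pow(Add(2, -12), 2))), Pow(Add(4299198, -4379844), -1)) = Mul(Add(772306, Mul(Add(-1266, Mul(27, 30)), Pow(-10, 2))), Pow(-80646, -1)) = Mul(Add(772306, Mul(Add(-1266, 810), 100)), Rational(-1, 80646)) = Mul(Add(772306, Mul(-456, 100)), Rational(-1, 80646)) = Mul(Add(772306, -45600), Rational(-1, 80646)) = Mul(726706, Rational(-1, 80646)) = Rational(-363353, 40323)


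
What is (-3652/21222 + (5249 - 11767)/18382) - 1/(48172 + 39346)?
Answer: -4495373390471/8535254300118 ≈ -0.52668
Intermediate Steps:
(-3652/21222 + (5249 - 11767)/18382) - 1/(48172 + 39346) = (-3652*1/21222 - 6518*1/18382) - 1/87518 = (-1826/10611 - 3259/9191) - 1*1/87518 = -51364015/97525701 - 1/87518 = -4495373390471/8535254300118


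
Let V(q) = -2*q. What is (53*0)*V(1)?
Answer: 0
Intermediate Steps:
(53*0)*V(1) = (53*0)*(-2*1) = 0*(-2) = 0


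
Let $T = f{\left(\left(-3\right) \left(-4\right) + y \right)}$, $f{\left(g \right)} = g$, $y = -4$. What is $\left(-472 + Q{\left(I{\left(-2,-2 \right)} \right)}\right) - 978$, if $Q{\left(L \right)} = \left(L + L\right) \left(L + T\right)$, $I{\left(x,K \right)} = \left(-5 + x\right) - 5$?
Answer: $-1354$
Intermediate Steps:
$T = 8$ ($T = \left(-3\right) \left(-4\right) - 4 = 12 - 4 = 8$)
$I{\left(x,K \right)} = -10 + x$
$Q{\left(L \right)} = 2 L \left(8 + L\right)$ ($Q{\left(L \right)} = \left(L + L\right) \left(L + 8\right) = 2 L \left(8 + L\right)$)
$\left(-472 + Q{\left(I{\left(-2,-2 \right)} \right)}\right) - 978 = \left(-472 + 2 \left(-10 - 2\right) \left(8 - 12\right)\right) - 978 = \left(-472 + 2 \left(-12\right) \left(8 - 12\right)\right) - 978 = \left(-472 + 2 \left(-12\right) \left(-4\right)\right) - 978 = \left(-472 + 96\right) - 978 = -376 - 978 = -1354$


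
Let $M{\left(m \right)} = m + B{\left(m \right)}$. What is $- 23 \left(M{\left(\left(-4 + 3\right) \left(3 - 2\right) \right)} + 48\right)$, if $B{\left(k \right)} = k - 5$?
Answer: $-943$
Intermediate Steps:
$B{\left(k \right)} = -5 + k$
$M{\left(m \right)} = -5 + 2 m$ ($M{\left(m \right)} = m + \left(-5 + m\right) = -5 + 2 m$)
$- 23 \left(M{\left(\left(-4 + 3\right) \left(3 - 2\right) \right)} + 48\right) = - 23 \left(\left(-5 + 2 \left(-4 + 3\right) \left(3 - 2\right)\right) + 48\right) = - 23 \left(\left(-5 + 2 \left(\left(-1\right) 1\right)\right) + 48\right) = - 23 \left(\left(-5 + 2 \left(-1\right)\right) + 48\right) = - 23 \left(\left(-5 - 2\right) + 48\right) = - 23 \left(-7 + 48\right) = \left(-23\right) 41 = -943$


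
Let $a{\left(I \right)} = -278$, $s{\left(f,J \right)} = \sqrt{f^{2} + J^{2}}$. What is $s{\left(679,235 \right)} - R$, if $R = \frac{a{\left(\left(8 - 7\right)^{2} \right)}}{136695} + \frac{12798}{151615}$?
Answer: $- \frac{341454728}{4145002485} + \sqrt{516266} \approx 718.43$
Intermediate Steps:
$s{\left(f,J \right)} = \sqrt{J^{2} + f^{2}}$
$R = \frac{341454728}{4145002485}$ ($R = - \frac{278}{136695} + \frac{12798}{151615} = \frac{341454728}{4145002485} \approx 0.082377$)
$s{\left(679,235 \right)} - R = \sqrt{235^{2} + 679^{2}} - \frac{341454728}{4145002485} = \sqrt{55225 + 461041} - \frac{341454728}{4145002485} = \sqrt{516266} - \frac{341454728}{4145002485} = - \frac{341454728}{4145002485} + \sqrt{516266}$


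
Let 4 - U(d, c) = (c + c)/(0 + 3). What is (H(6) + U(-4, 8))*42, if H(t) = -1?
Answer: -98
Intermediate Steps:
U(d, c) = 4 - 2*c/3 (U(d, c) = 4 - (c + c)/(0 + 3) = 4 - 2*c/3)
(H(6) + U(-4, 8))*42 = (-1 + (4 - ⅔*8))*42 = (-1 + (4 - 16/3))*42 = (-1 - 4/3)*42 = -7/3*42 = -98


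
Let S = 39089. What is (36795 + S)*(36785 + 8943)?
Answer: 3470023552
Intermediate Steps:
(36795 + S)*(36785 + 8943) = (36795 + 39089)*(36785 + 8943) = 75884*45728 = 3470023552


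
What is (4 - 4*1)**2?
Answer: 0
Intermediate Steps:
(4 - 4*1)**2 = (4 - 4)**2 = 0**2 = 0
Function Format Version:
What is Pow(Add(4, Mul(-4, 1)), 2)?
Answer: 0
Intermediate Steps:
Pow(Add(4, Mul(-4, 1)), 2) = Pow(Add(4, -4), 2) = Pow(0, 2) = 0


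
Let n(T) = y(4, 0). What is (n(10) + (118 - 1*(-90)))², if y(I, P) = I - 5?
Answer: 42849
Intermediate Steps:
y(I, P) = -5 + I
n(T) = -1 (n(T) = -5 + 4 = -1)
(n(10) + (118 - 1*(-90)))² = (-1 + (118 - 1*(-90)))² = (-1 + (118 + 90))² = (-1 + 208)² = 207² = 42849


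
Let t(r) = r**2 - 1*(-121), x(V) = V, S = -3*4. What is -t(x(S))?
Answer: -265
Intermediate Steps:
S = -12
t(r) = 121 + r**2 (t(r) = r**2 + 121 = 121 + r**2)
-t(x(S)) = -(121 + (-12)**2) = -(121 + 144) = -1*265 = -265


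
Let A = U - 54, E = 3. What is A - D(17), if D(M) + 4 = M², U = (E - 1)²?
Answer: -335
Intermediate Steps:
U = 4 (U = (3 - 1)² = 2² = 4)
A = -50 (A = 4 - 54 = -50)
D(M) = -4 + M²
A - D(17) = -50 - (-4 + 17²) = -50 - (-4 + 289) = -50 - 1*285 = -50 - 285 = -335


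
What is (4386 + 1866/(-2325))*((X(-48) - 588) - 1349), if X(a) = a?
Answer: -1349215616/155 ≈ -8.7046e+6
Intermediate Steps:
(4386 + 1866/(-2325))*((X(-48) - 588) - 1349) = (4386 + 1866/(-2325))*((-48 - 588) - 1349) = (4386 + 1866*(-1/2325))*(-636 - 1349) = (4386 - 622/775)*(-1985) = (3398528/775)*(-1985) = -1349215616/155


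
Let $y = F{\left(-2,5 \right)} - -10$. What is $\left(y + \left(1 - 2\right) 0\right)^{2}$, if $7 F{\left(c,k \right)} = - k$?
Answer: $\frac{4225}{49} \approx 86.224$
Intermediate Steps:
$F{\left(c,k \right)} = - \frac{k}{7}$ ($F{\left(c,k \right)} = \frac{\left(-1\right) k}{7} = - \frac{k}{7}$)
$y = \frac{65}{7}$ ($y = \left(- \frac{1}{7}\right) 5 - -10 = - \frac{5}{7} + 10 = \frac{65}{7} \approx 9.2857$)
$\left(y + \left(1 - 2\right) 0\right)^{2} = \left(\frac{65}{7} + \left(1 - 2\right) 0\right)^{2} = \left(\frac{65}{7} - 0\right)^{2} = \left(\frac{65}{7} + 0\right)^{2} = \left(\frac{65}{7}\right)^{2} = \frac{4225}{49}$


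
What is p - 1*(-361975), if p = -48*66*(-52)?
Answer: 526711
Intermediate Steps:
p = 164736 (p = -3168*(-52) = 164736)
p - 1*(-361975) = 164736 - 1*(-361975) = 164736 + 361975 = 526711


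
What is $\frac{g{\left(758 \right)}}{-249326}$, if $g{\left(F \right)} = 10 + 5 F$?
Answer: $- \frac{1900}{124663} \approx -0.015241$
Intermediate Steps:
$\frac{g{\left(758 \right)}}{-249326} = \frac{10 + 5 \cdot 758}{-249326} = \left(10 + 3790\right) \left(- \frac{1}{249326}\right) = 3800 \left(- \frac{1}{249326}\right) = - \frac{1900}{124663}$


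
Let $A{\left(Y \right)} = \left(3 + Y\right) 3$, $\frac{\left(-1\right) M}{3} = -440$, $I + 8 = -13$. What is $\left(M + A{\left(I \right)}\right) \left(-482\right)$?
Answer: $-610212$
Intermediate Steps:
$I = -21$ ($I = -8 - 13 = -21$)
$M = 1320$ ($M = \left(-3\right) \left(-440\right) = 1320$)
$A{\left(Y \right)} = 9 + 3 Y$
$\left(M + A{\left(I \right)}\right) \left(-482\right) = \left(1320 + \left(9 + 3 \left(-21\right)\right)\right) \left(-482\right) = \left(1320 + \left(9 - 63\right)\right) \left(-482\right) = \left(1320 - 54\right) \left(-482\right) = 1266 \left(-482\right) = -610212$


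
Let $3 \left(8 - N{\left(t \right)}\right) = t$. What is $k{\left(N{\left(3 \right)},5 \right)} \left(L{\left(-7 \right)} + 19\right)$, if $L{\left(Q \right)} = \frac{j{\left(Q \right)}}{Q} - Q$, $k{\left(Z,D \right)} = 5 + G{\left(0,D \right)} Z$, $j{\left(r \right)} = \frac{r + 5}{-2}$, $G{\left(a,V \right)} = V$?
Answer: $\frac{7240}{7} \approx 1034.3$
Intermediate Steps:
$j{\left(r \right)} = - \frac{5}{2} - \frac{r}{2}$ ($j{\left(r \right)} = \left(5 + r\right) \left(- \frac{1}{2}\right) = - \frac{5}{2} - \frac{r}{2}$)
$N{\left(t \right)} = 8 - \frac{t}{3}$
$k{\left(Z,D \right)} = 5 + D Z$
$L{\left(Q \right)} = - Q + \frac{- \frac{5}{2} - \frac{Q}{2}}{Q}$ ($L{\left(Q \right)} = \frac{- \frac{5}{2} - \frac{Q}{2}}{Q} - Q = - Q + \frac{- \frac{5}{2} - \frac{Q}{2}}{Q}$)
$k{\left(N{\left(3 \right)},5 \right)} \left(L{\left(-7 \right)} + 19\right) = \left(5 + 5 \left(8 - 1\right)\right) \left(\left(- \frac{1}{2} - -7 - \frac{5}{2 \left(-7\right)}\right) + 19\right) = \left(5 + 5 \left(8 - 1\right)\right) \left(\left(- \frac{1}{2} + 7 - - \frac{5}{14}\right) + 19\right) = \left(5 + 5 \cdot 7\right) \left(\left(- \frac{1}{2} + 7 + \frac{5}{14}\right) + 19\right) = \left(5 + 35\right) \left(\frac{48}{7} + 19\right) = 40 \cdot \frac{181}{7} = \frac{7240}{7}$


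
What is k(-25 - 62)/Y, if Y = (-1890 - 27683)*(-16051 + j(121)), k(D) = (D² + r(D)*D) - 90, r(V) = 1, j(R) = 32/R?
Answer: 894432/57434876647 ≈ 1.5573e-5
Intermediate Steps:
k(D) = -90 + D + D² (k(D) = (D² + 1*D) - 90 = (D² + D) - 90 = (D + D²) - 90 = -90 + D + D²)
Y = 57434876647/121 (Y = (-1890 - 27683)*(-16051 + 32/121) = -29573*(-16051 + 32*(1/121)) = -29573*(-16051 + 32/121) = -29573*(-1942139/121) = 57434876647/121 ≈ 4.7467e+8)
k(-25 - 62)/Y = (-90 + (-25 - 62) + (-25 - 62)²)/(57434876647/121) = (-90 - 87 + (-87)²)*(121/57434876647) = (-90 - 87 + 7569)*(121/57434876647) = 7392*(121/57434876647) = 894432/57434876647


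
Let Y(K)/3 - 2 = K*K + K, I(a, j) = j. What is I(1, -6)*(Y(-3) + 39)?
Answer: -378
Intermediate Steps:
Y(K) = 6 + 3*K + 3*K² (Y(K) = 6 + 3*(K*K + K) = 6 + 3*(K² + K) = 6 + 3*(K + K²) = 6 + (3*K + 3*K²) = 6 + 3*K + 3*K²)
I(1, -6)*(Y(-3) + 39) = -6*((6 + 3*(-3) + 3*(-3)²) + 39) = -6*((6 - 9 + 3*9) + 39) = -6*((6 - 9 + 27) + 39) = -6*(24 + 39) = -6*63 = -378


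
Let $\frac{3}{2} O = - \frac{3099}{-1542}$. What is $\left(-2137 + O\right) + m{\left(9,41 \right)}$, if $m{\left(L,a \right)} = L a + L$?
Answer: $- \frac{1355156}{771} \approx -1757.7$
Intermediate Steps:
$O = \frac{1033}{771}$ ($O = \frac{2 \left(- \frac{3099}{-1542}\right)}{3} = \frac{2 \left(\left(-3099\right) \left(- \frac{1}{1542}\right)\right)}{3} = \frac{2}{3} \cdot \frac{1033}{514} = \frac{1033}{771} \approx 1.3398$)
$m{\left(L,a \right)} = L + L a$
$\left(-2137 + O\right) + m{\left(9,41 \right)} = \left(-2137 + \frac{1033}{771}\right) + 9 \left(1 + 41\right) = - \frac{1646594}{771} + 9 \cdot 42 = - \frac{1646594}{771} + 378 = - \frac{1355156}{771}$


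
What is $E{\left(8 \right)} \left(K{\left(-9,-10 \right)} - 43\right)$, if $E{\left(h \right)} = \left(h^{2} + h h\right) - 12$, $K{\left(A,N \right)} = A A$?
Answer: $4408$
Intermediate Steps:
$K{\left(A,N \right)} = A^{2}$
$E{\left(h \right)} = -12 + 2 h^{2}$ ($E{\left(h \right)} = \left(h^{2} + h^{2}\right) - 12 = 2 h^{2} - 12 = -12 + 2 h^{2}$)
$E{\left(8 \right)} \left(K{\left(-9,-10 \right)} - 43\right) = \left(-12 + 2 \cdot 8^{2}\right) \left(\left(-9\right)^{2} - 43\right) = \left(-12 + 2 \cdot 64\right) \left(81 - 43\right) = \left(-12 + 128\right) 38 = 116 \cdot 38 = 4408$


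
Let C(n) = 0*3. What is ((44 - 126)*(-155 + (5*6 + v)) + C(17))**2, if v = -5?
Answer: 113635600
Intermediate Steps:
C(n) = 0
((44 - 126)*(-155 + (5*6 + v)) + C(17))**2 = ((44 - 126)*(-155 + (5*6 - 5)) + 0)**2 = (-82*(-155 + (30 - 5)) + 0)**2 = (-82*(-155 + 25) + 0)**2 = (-82*(-130) + 0)**2 = (10660 + 0)**2 = 10660**2 = 113635600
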